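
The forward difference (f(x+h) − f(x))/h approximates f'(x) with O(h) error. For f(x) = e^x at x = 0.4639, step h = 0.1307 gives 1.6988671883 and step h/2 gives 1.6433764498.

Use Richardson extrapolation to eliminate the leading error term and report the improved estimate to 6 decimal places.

Error is O(h^1); halving h shrinks it by 2^1 = 2.
2*1.6433764498 − 1.6988671883 = 1.5878857113
1.5878857113 ÷ 1 = 1.5878857113
Correction |R − A(h/2)| = 5.549e-02; gap |A(h/2) − A(h)| = 5.549e-02.

1.587886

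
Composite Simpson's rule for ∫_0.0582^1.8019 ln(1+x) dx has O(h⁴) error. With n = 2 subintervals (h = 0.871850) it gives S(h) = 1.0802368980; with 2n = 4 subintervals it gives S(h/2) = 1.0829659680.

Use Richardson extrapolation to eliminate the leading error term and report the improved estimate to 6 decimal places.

1.083148

Order 4 gives 2^r = 16 and 2^r − 1 = 15.
A(h/2) − A(h) = 1.0829659680 − 1.0802368980 = 0.0027290700
Divide by 2^4 − 1 = 15: 0.0027290700/15 = 0.0001819380
R = 1.0829659680 + 0.0001819380 = 1.0831479060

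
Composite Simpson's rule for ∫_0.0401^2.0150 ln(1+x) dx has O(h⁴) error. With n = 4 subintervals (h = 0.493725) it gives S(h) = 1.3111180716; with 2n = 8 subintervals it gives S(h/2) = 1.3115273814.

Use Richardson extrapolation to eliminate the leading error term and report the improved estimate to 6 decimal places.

Order 4 gives 2^r = 16 and 2^r − 1 = 15.
Weighted: 20.9844381024 − 1.3111180716 = 19.6733200308
(16×1.3115273814 − 1.3111180716)/(16 − 1) = 1.3115546687

1.311555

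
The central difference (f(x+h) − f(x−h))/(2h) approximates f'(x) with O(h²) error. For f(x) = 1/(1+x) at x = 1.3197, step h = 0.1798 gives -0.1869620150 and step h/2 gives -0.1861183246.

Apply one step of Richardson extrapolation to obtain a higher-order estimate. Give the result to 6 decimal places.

Order 2 gives 2^r = 4 and 2^r − 1 = 3.
Top: 4(-0.1861183246) − (-0.1869620150) = -0.5575112834
Denominator 4 − 1 = 3.
So the Richardson estimate is -0.1858370945.
Correction |R − A(h/2)| = 2.812e-04; gap |A(h/2) − A(h)| = 8.437e-04.

-0.185837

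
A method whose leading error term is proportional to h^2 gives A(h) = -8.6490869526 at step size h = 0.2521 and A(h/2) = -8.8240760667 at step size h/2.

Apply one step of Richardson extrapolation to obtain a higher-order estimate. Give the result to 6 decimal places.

-8.882406

r = 2: numerator weight 4, denominator 3.
4*(-8.8240760667) − (-8.6490869526) = -26.6472173142
Divide by 2^2 − 1 = 3.
R = (-26.6472173142)/3 = -8.8824057714
Correction |R − A(h/2)| = 5.833e-02; gap |A(h/2) − A(h)| = 1.750e-01.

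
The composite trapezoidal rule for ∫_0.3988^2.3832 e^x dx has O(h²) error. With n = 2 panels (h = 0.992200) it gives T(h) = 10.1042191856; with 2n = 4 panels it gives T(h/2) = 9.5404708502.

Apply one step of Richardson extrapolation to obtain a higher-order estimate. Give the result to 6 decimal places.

With r = 2 the leading error scales as h^2, so the weight is 2^2 = 4.
Weighted: 38.1618834008 − 10.1042191856 = 28.0576642152
Denominator 4 − 1 = 3.
Result: 9.3525547384

9.352555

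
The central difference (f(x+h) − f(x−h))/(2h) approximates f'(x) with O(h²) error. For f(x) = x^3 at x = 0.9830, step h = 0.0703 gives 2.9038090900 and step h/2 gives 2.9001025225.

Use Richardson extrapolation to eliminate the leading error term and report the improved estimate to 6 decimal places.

r = 2: numerator weight 4, denominator 3.
Difference of the inputs: 2.9001025225 − 2.9038090900 = -0.0037065675
Divide by 2^2 − 1 = 3: (-0.0037065675)/3 = -0.0012355225
R = A(h/2) + (A(h/2) − A(h))/3 = 2.9001025225 − 0.0012355225 = 2.8988670000
Gap between inputs: 3.707e-03; correction applied: −0.0012355225.

2.898867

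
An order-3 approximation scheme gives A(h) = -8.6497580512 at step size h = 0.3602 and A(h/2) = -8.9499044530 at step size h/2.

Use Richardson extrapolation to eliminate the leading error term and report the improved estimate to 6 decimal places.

-8.992783

Leading term ∝ h^3; use weight 8 = 2^3.
Top: 8(-8.9499044530) − (-8.6497580512) = -62.9494775728
R = (-62.9494775728)/7 = -8.9927825104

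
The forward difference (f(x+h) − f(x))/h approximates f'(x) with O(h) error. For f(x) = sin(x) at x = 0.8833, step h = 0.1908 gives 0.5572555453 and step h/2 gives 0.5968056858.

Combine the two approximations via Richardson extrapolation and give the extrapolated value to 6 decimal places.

0.636356

Method order is 1; weight 2^1 = 2.
Top: 2(0.5968056858) − (0.5572555453) = 0.6363558263
R = 0.6363558263/1 = 0.6363558263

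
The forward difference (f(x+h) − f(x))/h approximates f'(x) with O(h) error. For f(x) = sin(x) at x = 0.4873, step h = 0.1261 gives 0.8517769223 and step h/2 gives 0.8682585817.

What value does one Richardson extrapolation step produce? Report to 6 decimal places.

With r = 1 the leading error scales as h^1, so the weight is 2^1 = 2.
Difference of the inputs: 0.8682585817 − 0.8517769223 = 0.0164816594
Correction (A(h/2) − A(h))/(2 − 1) = 0.0164816594/1 = 0.0164816594
R = 0.8682585817 + 0.0164816594 = 0.8847402411

0.884740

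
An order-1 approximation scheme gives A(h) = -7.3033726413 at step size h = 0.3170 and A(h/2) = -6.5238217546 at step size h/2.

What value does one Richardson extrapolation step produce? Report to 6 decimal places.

-5.744271

r = 1: numerator weight 2, denominator 1.
2·(-6.5238217546) = -13.0476435092; (-13.0476435092) − (-7.3033726413) = -5.7442708679
Denominator 2 − 1 = 1.
Result: -5.7442708679
Correction |R − A(h/2)| = 7.796e-01; gap |A(h/2) − A(h)| = 7.796e-01.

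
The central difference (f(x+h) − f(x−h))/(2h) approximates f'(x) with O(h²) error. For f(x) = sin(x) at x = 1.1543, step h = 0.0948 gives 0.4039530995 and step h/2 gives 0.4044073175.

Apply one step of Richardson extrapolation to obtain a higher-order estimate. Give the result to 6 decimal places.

Error is O(h^2); halving h shrinks it by 2^2 = 4.
Top: 4(0.4044073175) − (0.4039530995) = 1.2136761705
Divide by 2^2 − 1 = 3.
1.2136761705 ÷ 3 = 0.4045587235
Shift from A(h/2): +0.0001514060.

0.404559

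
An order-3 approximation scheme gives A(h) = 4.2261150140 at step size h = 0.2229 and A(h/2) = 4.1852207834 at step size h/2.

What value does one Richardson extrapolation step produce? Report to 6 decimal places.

Order 3 gives 2^r = 8 and 2^r − 1 = 7.
8×4.1852207834 = 33.4817662672; 33.4817662672 − 4.2261150140 = 29.2556512532
Extrapolated: 29.2556512532 / 7 = 4.1793787505

4.179379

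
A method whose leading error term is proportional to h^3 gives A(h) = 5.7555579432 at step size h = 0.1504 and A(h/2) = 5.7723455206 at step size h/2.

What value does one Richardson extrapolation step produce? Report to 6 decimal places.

Order 3 gives 2^r = 8 and 2^r − 1 = 7.
Top: 8(5.7723455206) − (5.7555579432) = 40.4232062216
(8 × 5.7723455206 − 5.7555579432)/(8 − 1) = 5.7747437459

5.774744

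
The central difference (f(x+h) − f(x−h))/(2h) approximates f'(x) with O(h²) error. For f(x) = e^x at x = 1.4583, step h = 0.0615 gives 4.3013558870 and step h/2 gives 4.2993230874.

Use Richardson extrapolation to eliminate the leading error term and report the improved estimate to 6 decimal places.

Leading term ∝ h^2; use weight 4 = 2^2.
Numerator 4 × A(h/2) − A(h) = 4 × 4.2993230874 − 4.3013558870 = 12.8959364626
Divide by 2^2 − 1 = 3.
Extrapolated: 12.8959364626 / 3 = 4.2986454875
Shift from A(h/2): −0.0006775999.

4.298645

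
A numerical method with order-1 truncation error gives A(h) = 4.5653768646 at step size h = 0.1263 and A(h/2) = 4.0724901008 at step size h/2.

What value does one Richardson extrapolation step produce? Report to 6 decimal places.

3.579603

The method has order 1: 2^1 = 2.
Numerator 2 × A(h/2) − A(h) = 2 × 4.0724901008 − 4.5653768646 = 3.5796033370
(2 × 4.0724901008 − 4.5653768646)/(2 − 1) = 3.5796033370
Gap between inputs: 4.929e-01; correction applied: −0.4928867638.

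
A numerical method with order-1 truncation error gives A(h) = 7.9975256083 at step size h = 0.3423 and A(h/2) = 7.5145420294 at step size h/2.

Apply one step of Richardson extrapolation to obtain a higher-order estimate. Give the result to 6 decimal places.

The method has order 1: 2^1 = 2.
Top: 2(7.5145420294) − (7.9975256083) = 7.0315584505
Divide by 2^1 − 1 = 1.
Result: 7.0315584505

7.031558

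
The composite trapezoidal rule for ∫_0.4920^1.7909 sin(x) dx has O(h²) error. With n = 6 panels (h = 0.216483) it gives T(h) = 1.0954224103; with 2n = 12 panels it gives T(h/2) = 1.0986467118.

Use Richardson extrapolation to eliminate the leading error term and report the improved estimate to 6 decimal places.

r = 2: numerator weight 4, denominator 3.
4*1.0986467118 − 1.0954224103 = 3.2991644369
(4*1.0986467118 − 1.0954224103)/(4 − 1) = 1.0997214790

1.099721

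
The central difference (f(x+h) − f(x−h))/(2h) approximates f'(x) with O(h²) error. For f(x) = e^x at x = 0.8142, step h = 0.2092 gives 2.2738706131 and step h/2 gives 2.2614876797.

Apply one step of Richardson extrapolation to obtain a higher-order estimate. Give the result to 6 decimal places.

Method order is 2; weight 2^2 = 4.
2^2×A(h/2) = 9.0459507188; minus A(h) gives 6.7720801057.
Extrapolated: 6.7720801057 / 3 = 2.2573600352
Gap between inputs: 1.238e-02; correction applied: −0.0041276445.

2.257360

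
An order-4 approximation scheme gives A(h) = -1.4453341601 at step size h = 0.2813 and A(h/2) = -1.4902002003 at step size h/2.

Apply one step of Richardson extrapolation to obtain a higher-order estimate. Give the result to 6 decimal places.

r = 4: numerator weight 16, denominator 15.
Top: 16(-1.4902002003) − (-1.4453341601) = -22.3978690447
Extrapolated: (-22.3978690447) / 15 = -1.4931912696

-1.493191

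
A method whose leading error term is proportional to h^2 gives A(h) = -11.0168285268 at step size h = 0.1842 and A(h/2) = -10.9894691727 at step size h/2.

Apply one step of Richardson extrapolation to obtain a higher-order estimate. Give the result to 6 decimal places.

r = 2, so 2^r = 4.
Top: 4(-10.9894691727) − (-11.0168285268) = -32.9410481640
Denominator 4 − 1 = 3.
(4*(-10.9894691727) − (-11.0168285268))/(4 − 1) = -10.9803493880

-10.980349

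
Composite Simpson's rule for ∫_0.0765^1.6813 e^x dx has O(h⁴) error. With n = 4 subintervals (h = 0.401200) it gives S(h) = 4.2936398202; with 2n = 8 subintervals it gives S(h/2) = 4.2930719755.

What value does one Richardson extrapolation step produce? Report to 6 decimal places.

With r = 4 the leading error scales as h^4, so the weight is 2^4 = 16.
16·4.2930719755 = 68.6891516080; subtract 4.2936398202 → 64.3955117878
Divide by 2^4 − 1 = 15.
64.3955117878 ÷ 15 = 4.2930341192

4.293034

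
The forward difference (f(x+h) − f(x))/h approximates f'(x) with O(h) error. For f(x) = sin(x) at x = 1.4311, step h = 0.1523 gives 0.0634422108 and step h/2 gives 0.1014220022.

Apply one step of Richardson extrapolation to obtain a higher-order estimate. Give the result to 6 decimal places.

0.139402

r = 1, so 2^r = 2.
2×0.1014220022 = 0.2028440044; 0.2028440044 − 0.0634422108 = 0.1394017936
Divide by 2^1 − 1 = 1.
0.1394017936 ÷ 1 = 0.1394017936
Correction |R − A(h/2)| = 3.798e-02; gap |A(h/2) − A(h)| = 3.798e-02.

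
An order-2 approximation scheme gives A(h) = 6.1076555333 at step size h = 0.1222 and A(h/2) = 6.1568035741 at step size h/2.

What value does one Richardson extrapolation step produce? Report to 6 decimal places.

r = 2: numerator weight 4, denominator 3.
Weighted: 24.6272142964 − 6.1076555333 = 18.5195587631
18.5195587631 ÷ 3 = 6.1731862544

6.173186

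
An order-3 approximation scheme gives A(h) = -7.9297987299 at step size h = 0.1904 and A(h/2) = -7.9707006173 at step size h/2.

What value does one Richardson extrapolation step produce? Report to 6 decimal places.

Order 3 gives 2^r = 8 and 2^r − 1 = 7.
2^3·A(h/2) = -63.7656049384; minus A(h) gives -55.8358062085.
Extrapolated: (-55.8358062085) / 7 = -7.9765437441
Shift from A(h/2): −0.0058431268.

-7.976544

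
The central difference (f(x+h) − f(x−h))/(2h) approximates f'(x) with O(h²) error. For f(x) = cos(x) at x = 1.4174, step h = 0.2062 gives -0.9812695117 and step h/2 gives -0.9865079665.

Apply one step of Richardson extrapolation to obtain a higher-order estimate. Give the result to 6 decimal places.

-0.988254

r = 2: numerator weight 4, denominator 3.
A(h/2) − A(h) = -0.9865079665 − (-0.9812695117) = -0.0052384548
Divide by 2^2 − 1 = 3: (-0.0052384548)/3 = -0.0017461516
R = A(h/2) + (A(h/2) − A(h))/3 = -0.9865079665 − 0.0017461516 = -0.9882541181
Gap between inputs: 5.238e-03; correction applied: −0.0017461516.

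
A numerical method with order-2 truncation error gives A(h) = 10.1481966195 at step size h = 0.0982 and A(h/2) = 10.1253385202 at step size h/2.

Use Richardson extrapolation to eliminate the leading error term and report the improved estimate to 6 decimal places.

10.117719

Leading term ∝ h^2; use weight 4 = 2^2.
4·10.1253385202 = 40.5013540808; subtract 10.1481966195 → 30.3531574613
30.3531574613 ÷ 3 = 10.1177191538
Gap between inputs: 2.286e-02; correction applied: −0.0076193664.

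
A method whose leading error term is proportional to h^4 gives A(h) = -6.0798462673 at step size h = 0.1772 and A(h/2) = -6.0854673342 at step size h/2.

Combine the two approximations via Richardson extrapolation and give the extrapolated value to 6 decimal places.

-6.085842

With r = 4 the leading error scales as h^4, so the weight is 2^4 = 16.
A(h/2) − A(h) = -6.0854673342 − (-6.0798462673) = -0.0056210669
Correction (A(h/2) − A(h))/(16 − 1) = (-0.0056210669)/15 = -0.0003747378
R = -6.0854673342 − 0.0003747378 = -6.0858420720
Correction |R − A(h/2)| = 3.747e-04; gap |A(h/2) − A(h)| = 5.621e-03.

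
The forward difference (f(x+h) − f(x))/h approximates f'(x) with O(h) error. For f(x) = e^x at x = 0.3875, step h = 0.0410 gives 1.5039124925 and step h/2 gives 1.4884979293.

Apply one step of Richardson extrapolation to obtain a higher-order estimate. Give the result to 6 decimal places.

1.473083

Error is O(h^1); halving h shrinks it by 2^1 = 2.
Top: 2(1.4884979293) − (1.5039124925) = 1.4730833661
Denominator 2 − 1 = 1.
Extrapolated: 1.4730833661 / 1 = 1.4730833661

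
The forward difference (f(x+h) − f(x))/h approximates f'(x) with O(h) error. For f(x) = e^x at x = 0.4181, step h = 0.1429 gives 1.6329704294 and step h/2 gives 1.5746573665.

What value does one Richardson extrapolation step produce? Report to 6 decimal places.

Error is O(h^1); halving h shrinks it by 2^1 = 2.
Weighted: 3.1493147330 − 1.6329704294 = 1.5163443036
Extrapolated: 1.5163443036 / 1 = 1.5163443036

1.516344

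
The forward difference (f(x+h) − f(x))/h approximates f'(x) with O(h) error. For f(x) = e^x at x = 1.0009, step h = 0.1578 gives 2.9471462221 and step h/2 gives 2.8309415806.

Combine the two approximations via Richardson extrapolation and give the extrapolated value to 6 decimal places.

2.714737

r = 1: numerator weight 2, denominator 1.
Numerator 2×A(h/2) − A(h) = 2×2.8309415806 − 2.9471462221 = 2.7147369391
2.7147369391 ÷ 1 = 2.7147369391
Correction |R − A(h/2)| = 1.162e-01; gap |A(h/2) − A(h)| = 1.162e-01.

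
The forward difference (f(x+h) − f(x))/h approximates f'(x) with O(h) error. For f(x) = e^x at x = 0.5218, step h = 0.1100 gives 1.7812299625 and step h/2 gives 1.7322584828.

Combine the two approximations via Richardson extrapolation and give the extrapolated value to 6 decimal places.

Error is O(h^1); halving h shrinks it by 2^1 = 2.
2×1.7322584828 = 3.4645169656; 3.4645169656 − 1.7812299625 = 1.6832870031
Denominator 2 − 1 = 1.
1.6832870031 ÷ 1 = 1.6832870031

1.683287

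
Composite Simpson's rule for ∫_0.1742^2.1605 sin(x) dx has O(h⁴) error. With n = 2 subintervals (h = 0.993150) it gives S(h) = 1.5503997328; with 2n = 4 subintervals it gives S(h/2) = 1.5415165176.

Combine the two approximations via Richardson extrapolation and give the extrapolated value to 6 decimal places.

Order 4 gives 2^r = 16 and 2^r − 1 = 15.
Weighted: 24.6642642816 − 1.5503997328 = 23.1138645488
Divide by 2^4 − 1 = 15.
23.1138645488 ÷ 15 = 1.5409243033
Shift from A(h/2): −0.0005922143.

1.540924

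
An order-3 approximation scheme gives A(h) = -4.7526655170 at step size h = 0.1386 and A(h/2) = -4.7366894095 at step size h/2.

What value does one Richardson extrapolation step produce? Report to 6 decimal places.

-4.734407

Method order is 3; weight 2^3 = 8.
Top: 8(-4.7366894095) − (-4.7526655170) = -33.1408497590
Divide by 2^3 − 1 = 7.
(-33.1408497590) ÷ 7 = -4.7344071084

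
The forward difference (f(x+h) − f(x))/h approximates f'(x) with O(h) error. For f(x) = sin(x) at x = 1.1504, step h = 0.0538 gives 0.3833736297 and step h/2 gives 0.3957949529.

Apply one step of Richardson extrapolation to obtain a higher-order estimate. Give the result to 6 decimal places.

With r = 1 the leading error scales as h^1, so the weight is 2^1 = 2.
Numerator 2×A(h/2) − A(h) = 2×0.3957949529 − 0.3833736297 = 0.4082162761
Extrapolated: 0.4082162761 / 1 = 0.4082162761

0.408216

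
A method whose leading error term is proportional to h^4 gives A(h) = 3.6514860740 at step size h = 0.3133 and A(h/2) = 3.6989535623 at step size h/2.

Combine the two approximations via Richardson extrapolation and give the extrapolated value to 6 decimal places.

3.702118

Method order is 4; weight 2^4 = 16.
Numerator 16·A(h/2) − A(h) = 16·3.6989535623 − 3.6514860740 = 55.5317709228
(16·3.6989535623 − 3.6514860740)/(16 − 1) = 3.7021180615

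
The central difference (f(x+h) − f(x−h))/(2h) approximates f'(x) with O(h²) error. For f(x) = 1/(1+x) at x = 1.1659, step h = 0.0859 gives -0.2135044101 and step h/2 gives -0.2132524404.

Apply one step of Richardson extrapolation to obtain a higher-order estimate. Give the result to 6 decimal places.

r = 2, so 2^r = 4.
4·(-0.2132524404) = -0.8530097616; (-0.8530097616) − (-0.2135044101) = -0.6395053515
(-0.6395053515) ÷ 3 = -0.2131684505
Gap between inputs: 2.520e-04; correction applied: +0.0000839899.

-0.213168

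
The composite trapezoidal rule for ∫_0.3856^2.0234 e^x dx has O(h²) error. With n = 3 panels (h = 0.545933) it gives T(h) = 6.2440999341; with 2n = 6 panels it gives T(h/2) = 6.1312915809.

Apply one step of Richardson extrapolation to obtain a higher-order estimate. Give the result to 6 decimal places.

6.093689

Method order is 2; weight 2^2 = 4.
Weighted: 24.5251663236 − 6.2440999341 = 18.2810663895
Divide by 2^2 − 1 = 3.
(4×6.1312915809 − 6.2440999341)/(4 − 1) = 6.0936887965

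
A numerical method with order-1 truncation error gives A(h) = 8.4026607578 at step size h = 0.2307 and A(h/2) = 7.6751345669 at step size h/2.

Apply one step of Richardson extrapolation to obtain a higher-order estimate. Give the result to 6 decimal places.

Method order is 1; weight 2^1 = 2.
Numerator 2·A(h/2) − A(h) = 2·7.6751345669 − 8.4026607578 = 6.9476083760
Denominator 2 − 1 = 1.
Result: 6.9476083760

6.947608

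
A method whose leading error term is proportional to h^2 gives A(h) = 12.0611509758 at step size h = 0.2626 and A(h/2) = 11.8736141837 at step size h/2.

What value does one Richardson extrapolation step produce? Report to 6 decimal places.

11.811102

Leading term ∝ h^2; use weight 4 = 2^2.
Numerator 4*A(h/2) − A(h) = 4*11.8736141837 − 12.0611509758 = 35.4333057590
Denominator 4 − 1 = 3.
R = 35.4333057590/3 = 11.8111019197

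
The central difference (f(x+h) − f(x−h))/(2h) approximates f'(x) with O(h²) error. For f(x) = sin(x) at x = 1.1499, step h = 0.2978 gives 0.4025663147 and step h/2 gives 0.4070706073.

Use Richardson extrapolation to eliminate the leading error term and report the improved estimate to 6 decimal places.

0.408572

The method has order 2: 2^2 = 4.
Weighted: 1.6282824292 − 0.4025663147 = 1.2257161145
R = 1.2257161145/3 = 0.4085720382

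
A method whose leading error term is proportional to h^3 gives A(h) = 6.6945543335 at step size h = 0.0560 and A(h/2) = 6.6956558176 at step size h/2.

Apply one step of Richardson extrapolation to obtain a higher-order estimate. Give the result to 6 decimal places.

The method has order 3: 2^3 = 8.
8·6.6956558176 = 53.5652465408; subtract 6.6945543335 → 46.8706922073
Extrapolated: 46.8706922073 / 7 = 6.6958131725
Gap between inputs: 1.101e-03; correction applied: +0.0001573549.

6.695813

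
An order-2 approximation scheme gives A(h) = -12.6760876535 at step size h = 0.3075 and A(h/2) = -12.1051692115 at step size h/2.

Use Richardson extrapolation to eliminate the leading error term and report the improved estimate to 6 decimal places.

-11.914863

With r = 2 the leading error scales as h^2, so the weight is 2^2 = 4.
Weighted: (-48.4206768460) − (-12.6760876535) = -35.7445891925
(4·(-12.1051692115) − (-12.6760876535))/(4 − 1) = -11.9148630642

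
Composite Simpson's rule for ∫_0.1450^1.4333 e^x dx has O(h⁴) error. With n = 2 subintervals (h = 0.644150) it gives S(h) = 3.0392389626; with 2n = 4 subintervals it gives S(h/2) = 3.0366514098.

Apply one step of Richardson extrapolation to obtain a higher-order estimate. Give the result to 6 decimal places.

3.036479

Method order is 4; weight 2^4 = 16.
Top: 16(3.0366514098) − (3.0392389626) = 45.5471835942
Denominator 16 − 1 = 15.
Extrapolated: 45.5471835942 / 15 = 3.0364789063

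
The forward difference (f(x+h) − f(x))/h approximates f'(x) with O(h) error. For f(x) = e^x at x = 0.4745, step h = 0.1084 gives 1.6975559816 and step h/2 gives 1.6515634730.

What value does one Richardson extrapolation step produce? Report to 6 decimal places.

1.605571

Method order is 1; weight 2^1 = 2.
Numerator 2×A(h/2) − A(h) = 2×1.6515634730 − 1.6975559816 = 1.6055709644
Extrapolated: 1.6055709644 / 1 = 1.6055709644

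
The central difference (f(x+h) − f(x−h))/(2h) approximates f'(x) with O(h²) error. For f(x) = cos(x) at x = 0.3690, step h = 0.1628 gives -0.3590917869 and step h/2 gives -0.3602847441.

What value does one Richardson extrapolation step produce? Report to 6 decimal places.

r = 2: numerator weight 4, denominator 3.
Top: 4(-0.3602847441) − (-0.3590917869) = -1.0820471895
Extrapolated: (-1.0820471895) / 3 = -0.3606823965

-0.360682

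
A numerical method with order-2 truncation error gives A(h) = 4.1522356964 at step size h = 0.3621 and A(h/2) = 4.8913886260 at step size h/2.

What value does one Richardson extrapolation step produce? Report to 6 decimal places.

r = 2, so 2^r = 4.
Weighted: 19.5655545040 − 4.1522356964 = 15.4133188076
Divide by 2^2 − 1 = 3.
15.4133188076 ÷ 3 = 5.1377729359
Correction |R − A(h/2)| = 2.464e-01; gap |A(h/2) − A(h)| = 7.392e-01.

5.137773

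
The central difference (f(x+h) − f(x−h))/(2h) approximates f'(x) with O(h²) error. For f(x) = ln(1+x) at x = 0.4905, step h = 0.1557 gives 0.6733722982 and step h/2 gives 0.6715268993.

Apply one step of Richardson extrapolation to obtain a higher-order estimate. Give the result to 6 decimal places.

0.670912

r = 2: numerator weight 4, denominator 3.
Numerator 4×A(h/2) − A(h) = 4×0.6715268993 − 0.6733722982 = 2.0127352990
Divide by 2^2 − 1 = 3.
(4×0.6715268993 − 0.6733722982)/(4 − 1) = 0.6709117663
Correction |R − A(h/2)| = 6.151e-04; gap |A(h/2) − A(h)| = 1.845e-03.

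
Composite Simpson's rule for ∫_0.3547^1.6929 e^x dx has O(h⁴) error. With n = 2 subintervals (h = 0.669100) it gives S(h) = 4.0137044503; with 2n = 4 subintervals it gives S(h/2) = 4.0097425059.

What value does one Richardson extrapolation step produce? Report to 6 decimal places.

Error is O(h^4); halving h shrinks it by 2^4 = 16.
Numerator 16×A(h/2) − A(h) = 16×4.0097425059 − 4.0137044503 = 60.1421756441
60.1421756441 ÷ 15 = 4.0094783763
Correction |R − A(h/2)| = 2.641e-04; gap |A(h/2) − A(h)| = 3.962e-03.

4.009478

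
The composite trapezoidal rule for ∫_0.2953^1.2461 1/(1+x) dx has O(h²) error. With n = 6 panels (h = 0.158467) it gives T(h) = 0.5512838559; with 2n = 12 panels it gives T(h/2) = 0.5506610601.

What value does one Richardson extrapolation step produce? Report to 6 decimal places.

0.550453

Leading term ∝ h^2; use weight 4 = 2^2.
4*0.5506610601 − 0.5512838559 = 1.6513603845
1.6513603845 ÷ 3 = 0.5504534615
Correction |R − A(h/2)| = 2.076e-04; gap |A(h/2) − A(h)| = 6.228e-04.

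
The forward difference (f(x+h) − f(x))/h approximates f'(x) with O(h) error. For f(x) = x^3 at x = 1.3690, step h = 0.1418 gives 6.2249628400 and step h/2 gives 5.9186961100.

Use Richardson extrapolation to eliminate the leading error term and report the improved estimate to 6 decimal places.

Order 1 gives 2^r = 2 and 2^r − 1 = 1.
A(h/2) − A(h) = 5.9186961100 − 6.2249628400 = -0.3062667300
Divide by 2^1 − 1 = 1: (-0.3062667300)/1 = -0.3062667300
R = A(h/2) + (A(h/2) − A(h))/1 = 5.9186961100 − 0.3062667300 = 5.6124293800
Correction |R − A(h/2)| = 3.063e-01; gap |A(h/2) − A(h)| = 3.063e-01.

5.612429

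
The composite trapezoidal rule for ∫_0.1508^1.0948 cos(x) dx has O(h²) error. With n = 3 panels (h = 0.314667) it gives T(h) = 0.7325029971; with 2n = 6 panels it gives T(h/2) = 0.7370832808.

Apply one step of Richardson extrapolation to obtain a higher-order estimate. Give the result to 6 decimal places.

The method has order 2: 2^2 = 4.
4 × 0.7370832808 = 2.9483331232; 2.9483331232 − 0.7325029971 = 2.2158301261
(4 × 0.7370832808 − 0.7325029971)/(4 − 1) = 0.7386100420

0.738610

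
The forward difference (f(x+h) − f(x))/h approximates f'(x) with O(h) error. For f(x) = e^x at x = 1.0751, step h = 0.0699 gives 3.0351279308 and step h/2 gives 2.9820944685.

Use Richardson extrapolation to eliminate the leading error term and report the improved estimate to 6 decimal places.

2.929061

Error is O(h^1); halving h shrinks it by 2^1 = 2.
2^1×A(h/2) = 5.9641889370; minus A(h) gives 2.9290610062.
R = 2.9290610062/1 = 2.9290610062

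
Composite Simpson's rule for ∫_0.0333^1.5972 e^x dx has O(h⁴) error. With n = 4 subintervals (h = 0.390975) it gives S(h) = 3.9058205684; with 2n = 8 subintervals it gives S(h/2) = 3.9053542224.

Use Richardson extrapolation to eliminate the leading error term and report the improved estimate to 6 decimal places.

3.905323

r = 4: numerator weight 16, denominator 15.
2^4·A(h/2) = 62.4856675584; minus A(h) gives 58.5798469900.
R = 58.5798469900/15 = 3.9053231327
Correction |R − A(h/2)| = 3.109e-05; gap |A(h/2) − A(h)| = 4.663e-04.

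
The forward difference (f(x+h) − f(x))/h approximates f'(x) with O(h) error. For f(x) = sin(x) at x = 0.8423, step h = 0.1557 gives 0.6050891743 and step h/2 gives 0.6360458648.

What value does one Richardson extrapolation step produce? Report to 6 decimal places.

The method has order 1: 2^1 = 2.
Difference of the inputs: 0.6360458648 − 0.6050891743 = 0.0309566905
Correction (A(h/2) − A(h))/(2 − 1) = 0.0309566905/1 = 0.0309566905
R = 0.6360458648 + 0.0309566905 = 0.6670025553
Shift from A(h/2): +0.0309566905.

0.667003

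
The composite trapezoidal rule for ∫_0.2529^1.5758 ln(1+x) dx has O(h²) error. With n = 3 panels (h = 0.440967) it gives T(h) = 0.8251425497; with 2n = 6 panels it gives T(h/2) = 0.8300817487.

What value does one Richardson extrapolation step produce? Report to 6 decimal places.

Order 2 gives 2^r = 4 and 2^r − 1 = 3.
Numerator 4×A(h/2) − A(h) = 4×0.8300817487 − 0.8251425497 = 2.4951844451
2.4951844451 ÷ 3 = 0.8317281484

0.831728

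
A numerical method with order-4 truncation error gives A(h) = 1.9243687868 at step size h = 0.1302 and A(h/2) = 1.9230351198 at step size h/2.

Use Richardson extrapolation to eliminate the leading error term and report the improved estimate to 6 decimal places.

1.922946

The method has order 4: 2^4 = 16.
2^4*A(h/2) = 30.7685619168; minus A(h) gives 28.8441931300.
28.8441931300 ÷ 15 = 1.9229462087
Gap between inputs: 1.334e-03; correction applied: −0.0000889111.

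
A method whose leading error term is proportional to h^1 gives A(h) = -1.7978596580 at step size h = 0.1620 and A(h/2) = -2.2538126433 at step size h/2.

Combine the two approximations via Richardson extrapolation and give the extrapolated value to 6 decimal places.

Error is O(h^1); halving h shrinks it by 2^1 = 2.
Difference of the inputs: -2.2538126433 − (-1.7978596580) = -0.4559529853
Divide by 2^1 − 1 = 1: (-0.4559529853)/1 = -0.4559529853
R = -2.2538126433 − 0.4559529853 = -2.7097656286

-2.709766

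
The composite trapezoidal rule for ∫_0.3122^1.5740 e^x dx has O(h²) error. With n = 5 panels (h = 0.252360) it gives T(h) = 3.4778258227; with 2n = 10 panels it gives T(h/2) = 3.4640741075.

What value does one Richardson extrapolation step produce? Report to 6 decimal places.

The method has order 2: 2^2 = 4.
2^2*A(h/2) = 13.8562964300; minus A(h) gives 10.3784706073.
10.3784706073 ÷ 3 = 3.4594902024

3.459490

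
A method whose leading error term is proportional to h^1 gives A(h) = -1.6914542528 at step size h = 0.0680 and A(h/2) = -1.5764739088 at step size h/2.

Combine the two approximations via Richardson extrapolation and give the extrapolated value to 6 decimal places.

-1.461494

Method order is 1; weight 2^1 = 2.
2^1 × A(h/2) = -3.1529478176; minus A(h) gives -1.4614935648.
Denominator 2 − 1 = 1.
(-1.4614935648) ÷ 1 = -1.4614935648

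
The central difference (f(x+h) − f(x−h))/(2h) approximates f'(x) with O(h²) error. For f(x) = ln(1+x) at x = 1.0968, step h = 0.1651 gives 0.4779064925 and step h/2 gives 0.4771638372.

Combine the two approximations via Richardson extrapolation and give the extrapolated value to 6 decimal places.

The method has order 2: 2^2 = 4.
4 × 0.4771638372 = 1.9086553488; 1.9086553488 − 0.4779064925 = 1.4307488563
Divide by 2^2 − 1 = 3.
1.4307488563 ÷ 3 = 0.4769162854
Correction |R − A(h/2)| = 2.476e-04; gap |A(h/2) − A(h)| = 7.427e-04.

0.476916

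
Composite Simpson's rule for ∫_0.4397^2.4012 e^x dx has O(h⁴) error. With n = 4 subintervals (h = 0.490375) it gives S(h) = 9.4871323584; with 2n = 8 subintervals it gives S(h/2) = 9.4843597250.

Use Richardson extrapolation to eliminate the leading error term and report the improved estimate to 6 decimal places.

9.484175

r = 4, so 2^r = 16.
Weighted: 151.7497556000 − 9.4871323584 = 142.2626232416
Denominator 16 − 1 = 15.
142.2626232416 ÷ 15 = 9.4841748828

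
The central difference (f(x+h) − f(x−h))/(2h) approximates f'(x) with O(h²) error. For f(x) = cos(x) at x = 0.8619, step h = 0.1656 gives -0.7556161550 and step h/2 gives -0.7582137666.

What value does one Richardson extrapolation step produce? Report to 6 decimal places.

-0.759080

Order 2 gives 2^r = 4 and 2^r − 1 = 3.
Weighted: (-3.0328550664) − (-0.7556161550) = -2.2772389114
Divide by 2^2 − 1 = 3.
Result: -0.7590796371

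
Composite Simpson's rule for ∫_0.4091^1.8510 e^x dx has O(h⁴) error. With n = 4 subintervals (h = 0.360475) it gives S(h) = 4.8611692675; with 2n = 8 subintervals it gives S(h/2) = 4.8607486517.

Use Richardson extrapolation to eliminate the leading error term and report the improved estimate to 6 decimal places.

Method order is 4; weight 2^4 = 16.
16*4.8607486517 = 77.7719784272; 77.7719784272 − 4.8611692675 = 72.9108091597
Divide by 2^4 − 1 = 15.
R = 72.9108091597/15 = 4.8607206106
Shift from A(h/2): −0.0000280411.

4.860721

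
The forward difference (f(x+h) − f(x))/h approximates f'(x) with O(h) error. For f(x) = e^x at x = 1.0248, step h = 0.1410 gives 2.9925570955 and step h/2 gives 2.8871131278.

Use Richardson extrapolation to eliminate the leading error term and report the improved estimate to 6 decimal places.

Order 1 gives 2^r = 2 and 2^r − 1 = 1.
2 × 2.8871131278 = 5.7742262556; subtract 2.9925570955 → 2.7816691601
Divide by 2^1 − 1 = 1.
R = 2.7816691601/1 = 2.7816691601
Gap between inputs: 1.054e-01; correction applied: −0.1054439677.

2.781669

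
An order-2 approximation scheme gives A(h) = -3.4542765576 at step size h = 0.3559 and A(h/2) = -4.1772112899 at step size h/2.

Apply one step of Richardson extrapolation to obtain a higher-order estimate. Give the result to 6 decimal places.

The method has order 2: 2^2 = 4.
Difference of the inputs: -4.1772112899 − (-3.4542765576) = -0.7229347323
Divide by 2^2 − 1 = 3: (-0.7229347323)/3 = -0.2409782441
R = -4.1772112899 − 0.2409782441 = -4.4181895340
Shift from A(h/2): −0.2409782441.

-4.418190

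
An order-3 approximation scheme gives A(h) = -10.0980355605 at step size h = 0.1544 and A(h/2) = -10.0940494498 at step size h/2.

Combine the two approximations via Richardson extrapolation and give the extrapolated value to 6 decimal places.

Leading term ∝ h^3; use weight 8 = 2^3.
Numerator 8 × A(h/2) − A(h) = 8 × (-10.0940494498) − (-10.0980355605) = -70.6543600379
Extrapolated: (-70.6543600379) / 7 = -10.0934800054
Correction |R − A(h/2)| = 5.694e-04; gap |A(h/2) − A(h)| = 3.986e-03.

-10.093480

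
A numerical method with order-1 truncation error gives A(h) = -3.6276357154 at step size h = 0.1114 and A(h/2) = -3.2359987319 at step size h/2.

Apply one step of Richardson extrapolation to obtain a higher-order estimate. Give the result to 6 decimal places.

-2.844362

r = 1: numerator weight 2, denominator 1.
2×(-3.2359987319) − (-3.6276357154) = -2.8443617484
Denominator 2 − 1 = 1.
R = (-2.8443617484)/1 = -2.8443617484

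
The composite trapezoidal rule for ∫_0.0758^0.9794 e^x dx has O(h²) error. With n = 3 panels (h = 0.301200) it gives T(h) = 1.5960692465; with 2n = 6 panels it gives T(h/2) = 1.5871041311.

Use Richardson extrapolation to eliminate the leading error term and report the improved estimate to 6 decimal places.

Method order is 2; weight 2^2 = 4.
Weighted: 6.3484165244 − 1.5960692465 = 4.7523472779
Divide by 2^2 − 1 = 3.
Extrapolated: 4.7523472779 / 3 = 1.5841157593

1.584116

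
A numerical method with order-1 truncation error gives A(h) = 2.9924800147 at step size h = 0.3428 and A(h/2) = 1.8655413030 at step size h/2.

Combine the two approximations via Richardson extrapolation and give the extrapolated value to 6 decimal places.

0.738603

r = 1: numerator weight 2, denominator 1.
2*1.8655413030 − 2.9924800147 = 0.7386025913
Denominator 2 − 1 = 1.
So the Richardson estimate is 0.7386025913.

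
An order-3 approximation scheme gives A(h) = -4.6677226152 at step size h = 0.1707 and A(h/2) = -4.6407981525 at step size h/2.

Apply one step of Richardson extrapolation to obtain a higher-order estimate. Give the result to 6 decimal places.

-4.636952

The method has order 3: 2^3 = 8.
8×(-4.6407981525) = -37.1263852200; subtract (-4.6677226152) → -32.4586626048
Denominator 8 − 1 = 7.
Result: -4.6369518007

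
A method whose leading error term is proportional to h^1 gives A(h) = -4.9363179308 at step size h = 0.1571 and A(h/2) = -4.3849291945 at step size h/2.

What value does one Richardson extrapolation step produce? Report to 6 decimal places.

-3.833540

Order 1 gives 2^r = 2 and 2^r − 1 = 1.
2^1 × A(h/2) = -8.7698583890; minus A(h) gives -3.8335404582.
Divide by 2^1 − 1 = 1.
Extrapolated: (-3.8335404582) / 1 = -3.8335404582
Gap between inputs: 5.514e-01; correction applied: +0.5513887363.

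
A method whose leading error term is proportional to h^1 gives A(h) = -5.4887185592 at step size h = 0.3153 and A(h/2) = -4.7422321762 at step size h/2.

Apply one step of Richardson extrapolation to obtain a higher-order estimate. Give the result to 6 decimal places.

-3.995746

r = 1, so 2^r = 2.
Difference of the inputs: -4.7422321762 − (-5.4887185592) = 0.7464863830
Correction (A(h/2) − A(h))/(2 − 1) = 0.7464863830/1 = 0.7464863830
R = -4.7422321762 + 0.7464863830 = -3.9957457932
Gap between inputs: 7.465e-01; correction applied: +0.7464863830.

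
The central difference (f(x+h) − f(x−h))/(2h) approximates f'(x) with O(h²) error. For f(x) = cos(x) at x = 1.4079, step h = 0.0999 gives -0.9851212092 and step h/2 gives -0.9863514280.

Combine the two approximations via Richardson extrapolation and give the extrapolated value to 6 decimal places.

-0.986762

Method order is 2; weight 2^2 = 4.
4*(-0.9863514280) = -3.9454057120; subtract (-0.9851212092) → -2.9602845028
Denominator 4 − 1 = 3.
Extrapolated: (-2.9602845028) / 3 = -0.9867615009
Correction |R − A(h/2)| = 4.101e-04; gap |A(h/2) − A(h)| = 1.230e-03.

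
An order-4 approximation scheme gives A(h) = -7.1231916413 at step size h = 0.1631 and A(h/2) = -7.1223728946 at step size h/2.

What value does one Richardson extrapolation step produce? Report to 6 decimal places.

-7.122318

r = 4: numerator weight 16, denominator 15.
16×(-7.1223728946) = -113.9579663136; subtract (-7.1231916413) → -106.8347746723
(-106.8347746723) ÷ 15 = -7.1223183115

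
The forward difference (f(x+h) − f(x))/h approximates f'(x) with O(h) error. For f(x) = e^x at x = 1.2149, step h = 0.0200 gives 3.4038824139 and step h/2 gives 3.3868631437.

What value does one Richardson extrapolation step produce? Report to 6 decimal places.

3.369844

Error is O(h^1); halving h shrinks it by 2^1 = 2.
2*3.3868631437 = 6.7737262874; subtract 3.4038824139 → 3.3698438735
(2*3.3868631437 − 3.4038824139)/(2 − 1) = 3.3698438735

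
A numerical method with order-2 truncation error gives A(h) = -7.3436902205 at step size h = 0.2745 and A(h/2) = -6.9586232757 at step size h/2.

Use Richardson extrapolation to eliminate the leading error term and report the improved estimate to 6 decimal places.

-6.830268

r = 2: numerator weight 4, denominator 3.
Weighted: (-27.8344931028) − (-7.3436902205) = -20.4908028823
Extrapolated: (-20.4908028823) / 3 = -6.8302676274
Correction |R − A(h/2)| = 1.284e-01; gap |A(h/2) − A(h)| = 3.851e-01.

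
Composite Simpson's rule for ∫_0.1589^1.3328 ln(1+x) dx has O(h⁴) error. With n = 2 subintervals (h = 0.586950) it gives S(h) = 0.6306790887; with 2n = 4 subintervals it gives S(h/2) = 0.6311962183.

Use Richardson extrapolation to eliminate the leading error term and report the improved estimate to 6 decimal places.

Method order is 4; weight 2^4 = 16.
Weighted: 10.0991394928 − 0.6306790887 = 9.4684604041
(16·0.6311962183 − 0.6306790887)/(16 − 1) = 0.6312306936
Shift from A(h/2): +0.0000344753.

0.631231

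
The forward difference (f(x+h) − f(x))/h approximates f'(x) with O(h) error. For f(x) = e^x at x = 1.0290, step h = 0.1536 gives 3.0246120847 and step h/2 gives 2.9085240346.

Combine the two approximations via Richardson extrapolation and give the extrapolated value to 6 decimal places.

2.792436

Leading term ∝ h^1; use weight 2 = 2^1.
Top: 2(2.9085240346) − (3.0246120847) = 2.7924359845
Denominator 2 − 1 = 1.
2.7924359845 ÷ 1 = 2.7924359845
Shift from A(h/2): −0.1160880501.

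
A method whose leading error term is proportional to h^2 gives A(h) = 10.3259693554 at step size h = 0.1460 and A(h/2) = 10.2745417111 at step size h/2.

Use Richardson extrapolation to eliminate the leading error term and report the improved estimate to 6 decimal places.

10.257399

The method has order 2: 2^2 = 4.
4·10.2745417111 − 10.3259693554 = 30.7721974890
Divide by 2^2 − 1 = 3.
So the Richardson estimate is 10.2573991630.
Shift from A(h/2): −0.0171425481.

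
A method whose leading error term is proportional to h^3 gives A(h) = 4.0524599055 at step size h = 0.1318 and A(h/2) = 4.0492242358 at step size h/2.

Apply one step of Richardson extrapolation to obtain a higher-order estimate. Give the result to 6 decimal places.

4.048762

r = 3, so 2^r = 8.
Numerator 8 × A(h/2) − A(h) = 8 × 4.0492242358 − 4.0524599055 = 28.3413339809
R = 28.3413339809/7 = 4.0487619973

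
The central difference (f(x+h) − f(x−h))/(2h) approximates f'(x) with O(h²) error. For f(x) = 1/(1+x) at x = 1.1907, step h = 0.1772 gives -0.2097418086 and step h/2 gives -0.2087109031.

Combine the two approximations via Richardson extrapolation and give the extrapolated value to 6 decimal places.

-0.208367

r = 2, so 2^r = 4.
4·(-0.2087109031) − (-0.2097418086) = -0.6251018038
Denominator 4 − 1 = 3.
(4·(-0.2087109031) − (-0.2097418086))/(4 − 1) = -0.2083672679
Gap between inputs: 1.031e-03; correction applied: +0.0003436352.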